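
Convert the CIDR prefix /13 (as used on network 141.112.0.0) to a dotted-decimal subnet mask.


/13 means 13 network bits, 19 host bits
Binary: 11111111111110000000000000000000
Mask: 255.248.0.0


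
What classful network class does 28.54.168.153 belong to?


First octet: 28
Binary: 00011100
0xxxxxxx -> Class A (1-126)
Class A, default mask 255.0.0.0 (/8)


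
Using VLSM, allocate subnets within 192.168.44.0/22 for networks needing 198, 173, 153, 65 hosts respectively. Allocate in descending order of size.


198 hosts -> /24 (254 usable): 192.168.44.0/24
173 hosts -> /24 (254 usable): 192.168.45.0/24
153 hosts -> /24 (254 usable): 192.168.46.0/24
65 hosts -> /25 (126 usable): 192.168.47.0/25
Allocation: 192.168.44.0/24 (198 hosts, 254 usable); 192.168.45.0/24 (173 hosts, 254 usable); 192.168.46.0/24 (153 hosts, 254 usable); 192.168.47.0/25 (65 hosts, 126 usable)


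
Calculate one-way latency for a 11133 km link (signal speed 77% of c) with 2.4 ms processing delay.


Speed = 0.77 * 3e5 km/s = 231000 km/s
Propagation delay = 11133 / 231000 = 0.0482 s = 48.1948 ms
Processing delay = 2.4 ms
Total one-way latency = 50.5948 ms


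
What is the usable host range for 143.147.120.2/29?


Network: 143.147.120.0
Broadcast: 143.147.120.7
First usable = network + 1
Last usable = broadcast - 1
Range: 143.147.120.1 to 143.147.120.6


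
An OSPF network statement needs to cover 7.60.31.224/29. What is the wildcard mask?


Subnet mask: 255.255.255.248
Wildcard = 255.255.255.255 - subnet mask
255 - 255 = 0
255 - 255 = 0
255 - 255 = 0
255 - 248 = 7
Wildcard: 0.0.0.7


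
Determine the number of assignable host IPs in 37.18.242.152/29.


Host bits = 32 - 29 = 3
Total addresses = 2^3 = 8
Usable = total - 2 (network and broadcast)
Usable hosts: 6


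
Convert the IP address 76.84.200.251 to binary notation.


76 = 01001100
84 = 01010100
200 = 11001000
251 = 11111011
Binary: 01001100.01010100.11001000.11111011


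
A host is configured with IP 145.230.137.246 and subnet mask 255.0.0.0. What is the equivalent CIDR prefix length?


Binary: 11111111.00000000.00000000.00000000
Count leading 1s
Prefix: /8


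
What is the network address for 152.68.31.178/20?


IP:   10011000.01000100.00011111.10110010
Mask: 11111111.11111111.11110000.00000000
AND operation:
Net:  10011000.01000100.00010000.00000000
Network: 152.68.16.0/20


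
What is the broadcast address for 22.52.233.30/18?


Network: 22.52.192.0/18
Host bits = 14
Set all host bits to 1:
Broadcast: 22.52.255.255


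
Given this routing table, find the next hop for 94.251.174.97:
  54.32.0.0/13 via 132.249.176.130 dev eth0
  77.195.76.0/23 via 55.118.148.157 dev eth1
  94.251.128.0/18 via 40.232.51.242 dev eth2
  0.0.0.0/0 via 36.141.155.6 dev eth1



Longest prefix match for 94.251.174.97:
  /13 54.32.0.0: no
  /23 77.195.76.0: no
  /18 94.251.128.0: MATCH
  /0 0.0.0.0: MATCH
Selected: next-hop 40.232.51.242 via eth2 (matched /18)


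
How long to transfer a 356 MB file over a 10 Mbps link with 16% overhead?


Effective throughput = 10 * (1 - 16/100) = 8.4 Mbps
File size in Mb = 356 * 8 = 2848 Mb
Time = 2848 / 8.4
Time = 339.0476 seconds


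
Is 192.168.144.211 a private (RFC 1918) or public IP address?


RFC 1918 private ranges:
  10.0.0.0/8 (10.0.0.0 - 10.255.255.255)
  172.16.0.0/12 (172.16.0.0 - 172.31.255.255)
  192.168.0.0/16 (192.168.0.0 - 192.168.255.255)
Private (in 192.168.0.0/16)


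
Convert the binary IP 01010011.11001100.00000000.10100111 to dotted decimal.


01010011 = 83
11001100 = 204
00000000 = 0
10100111 = 167
IP: 83.204.0.167


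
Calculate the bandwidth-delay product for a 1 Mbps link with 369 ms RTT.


BDP = bandwidth * RTT
= 1 Mbps * 369 ms
= 1 * 1e6 * 369 / 1000 bits
= 369000 bits
= 46125 bytes
= 45.0439 KB
BDP = 369000 bits (46125 bytes)


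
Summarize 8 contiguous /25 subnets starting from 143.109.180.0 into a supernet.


Original prefix: /25
Number of subnets: 8 = 2^3
New prefix = 25 - 3 = 22
Supernet: 143.109.180.0/22


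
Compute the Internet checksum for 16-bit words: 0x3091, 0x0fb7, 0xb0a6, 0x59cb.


Sum all words (with carry folding):
+ 0x3091 = 0x3091
+ 0x0fb7 = 0x4048
+ 0xb0a6 = 0xf0ee
+ 0x59cb = 0x4aba
One's complement: ~0x4aba
Checksum = 0xb545


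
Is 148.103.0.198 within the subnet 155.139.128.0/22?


Subnet network: 155.139.128.0
Test IP AND mask: 148.103.0.0
No, 148.103.0.198 is not in 155.139.128.0/22


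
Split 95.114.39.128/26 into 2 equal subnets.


New prefix = 26 + 1 = 27
Each subnet has 32 addresses
  95.114.39.128/27
  95.114.39.160/27
Subnets: 95.114.39.128/27, 95.114.39.160/27


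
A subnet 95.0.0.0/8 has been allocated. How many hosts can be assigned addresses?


Host bits = 32 - 8 = 24
Total addresses = 2^24 = 16777216
Usable = total - 2 (network and broadcast)
Usable hosts: 16777214


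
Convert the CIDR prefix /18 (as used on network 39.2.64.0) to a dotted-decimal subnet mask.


/18 means 18 network bits, 14 host bits
Binary: 11111111111111111100000000000000
Mask: 255.255.192.0


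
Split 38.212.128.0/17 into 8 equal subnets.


New prefix = 17 + 3 = 20
Each subnet has 4096 addresses
  38.212.128.0/20
  38.212.144.0/20
  38.212.160.0/20
  38.212.176.0/20
  38.212.192.0/20
  38.212.208.0/20
  38.212.224.0/20
  38.212.240.0/20
Subnets: 38.212.128.0/20, 38.212.144.0/20, 38.212.160.0/20, 38.212.176.0/20, 38.212.192.0/20, 38.212.208.0/20, 38.212.224.0/20, 38.212.240.0/20


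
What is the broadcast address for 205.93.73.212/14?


Network: 205.92.0.0/14
Host bits = 18
Set all host bits to 1:
Broadcast: 205.95.255.255


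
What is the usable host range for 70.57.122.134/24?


Network: 70.57.122.0
Broadcast: 70.57.122.255
First usable = network + 1
Last usable = broadcast - 1
Range: 70.57.122.1 to 70.57.122.254


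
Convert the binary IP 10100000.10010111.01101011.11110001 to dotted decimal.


10100000 = 160
10010111 = 151
01101011 = 107
11110001 = 241
IP: 160.151.107.241


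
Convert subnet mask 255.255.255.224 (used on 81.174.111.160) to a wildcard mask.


Subnet mask: 255.255.255.224
Wildcard = 255.255.255.255 - subnet mask
255 - 255 = 0
255 - 255 = 0
255 - 255 = 0
255 - 224 = 31
Wildcard: 0.0.0.31


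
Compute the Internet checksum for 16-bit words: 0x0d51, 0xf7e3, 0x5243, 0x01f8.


Sum all words (with carry folding):
+ 0x0d51 = 0x0d51
+ 0xf7e3 = 0x0535
+ 0x5243 = 0x5778
+ 0x01f8 = 0x5970
One's complement: ~0x5970
Checksum = 0xa68f


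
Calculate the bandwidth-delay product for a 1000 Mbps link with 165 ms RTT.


BDP = bandwidth * RTT
= 1000 Mbps * 165 ms
= 1000 * 1e6 * 165 / 1000 bits
= 165000000 bits
= 20625000 bytes
= 20141.6016 KB
BDP = 165000000 bits (20625000 bytes)


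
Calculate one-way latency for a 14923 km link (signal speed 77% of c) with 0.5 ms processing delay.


Speed = 0.77 * 3e5 km/s = 231000 km/s
Propagation delay = 14923 / 231000 = 0.0646 s = 64.6017 ms
Processing delay = 0.5 ms
Total one-way latency = 65.1017 ms


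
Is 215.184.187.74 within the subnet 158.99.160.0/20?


Subnet network: 158.99.160.0
Test IP AND mask: 215.184.176.0
No, 215.184.187.74 is not in 158.99.160.0/20


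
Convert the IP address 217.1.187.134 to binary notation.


217 = 11011001
1 = 00000001
187 = 10111011
134 = 10000110
Binary: 11011001.00000001.10111011.10000110


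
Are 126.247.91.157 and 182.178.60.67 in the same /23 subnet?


Mask: 255.255.254.0
126.247.91.157 AND mask = 126.247.90.0
182.178.60.67 AND mask = 182.178.60.0
No, different subnets (126.247.90.0 vs 182.178.60.0)


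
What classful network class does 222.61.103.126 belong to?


First octet: 222
Binary: 11011110
110xxxxx -> Class C (192-223)
Class C, default mask 255.255.255.0 (/24)


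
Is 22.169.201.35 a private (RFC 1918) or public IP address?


RFC 1918 private ranges:
  10.0.0.0/8 (10.0.0.0 - 10.255.255.255)
  172.16.0.0/12 (172.16.0.0 - 172.31.255.255)
  192.168.0.0/16 (192.168.0.0 - 192.168.255.255)
Public (not in any RFC 1918 range)


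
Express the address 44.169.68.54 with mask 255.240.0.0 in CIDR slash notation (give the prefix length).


Binary: 11111111.11110000.00000000.00000000
Count leading 1s
Prefix: /12


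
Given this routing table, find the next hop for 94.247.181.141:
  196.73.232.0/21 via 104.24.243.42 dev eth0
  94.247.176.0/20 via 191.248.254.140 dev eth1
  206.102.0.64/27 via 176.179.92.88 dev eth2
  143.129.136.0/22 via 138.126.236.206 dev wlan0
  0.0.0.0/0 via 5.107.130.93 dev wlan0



Longest prefix match for 94.247.181.141:
  /21 196.73.232.0: no
  /20 94.247.176.0: MATCH
  /27 206.102.0.64: no
  /22 143.129.136.0: no
  /0 0.0.0.0: MATCH
Selected: next-hop 191.248.254.140 via eth1 (matched /20)


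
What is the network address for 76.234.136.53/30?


IP:   01001100.11101010.10001000.00110101
Mask: 11111111.11111111.11111111.11111100
AND operation:
Net:  01001100.11101010.10001000.00110100
Network: 76.234.136.52/30


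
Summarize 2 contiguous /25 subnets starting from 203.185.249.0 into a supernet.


Original prefix: /25
Number of subnets: 2 = 2^1
New prefix = 25 - 1 = 24
Supernet: 203.185.249.0/24


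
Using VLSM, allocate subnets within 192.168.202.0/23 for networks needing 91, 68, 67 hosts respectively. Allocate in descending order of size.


91 hosts -> /25 (126 usable): 192.168.202.0/25
68 hosts -> /25 (126 usable): 192.168.202.128/25
67 hosts -> /25 (126 usable): 192.168.203.0/25
Allocation: 192.168.202.0/25 (91 hosts, 126 usable); 192.168.202.128/25 (68 hosts, 126 usable); 192.168.203.0/25 (67 hosts, 126 usable)


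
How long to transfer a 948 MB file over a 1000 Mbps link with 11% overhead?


Effective throughput = 1000 * (1 - 11/100) = 890 Mbps
File size in Mb = 948 * 8 = 7584 Mb
Time = 7584 / 890
Time = 8.5213 seconds


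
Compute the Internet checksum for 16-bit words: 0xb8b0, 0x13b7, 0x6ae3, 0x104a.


Sum all words (with carry folding):
+ 0xb8b0 = 0xb8b0
+ 0x13b7 = 0xcc67
+ 0x6ae3 = 0x374b
+ 0x104a = 0x4795
One's complement: ~0x4795
Checksum = 0xb86a


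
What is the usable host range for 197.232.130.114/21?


Network: 197.232.128.0
Broadcast: 197.232.135.255
First usable = network + 1
Last usable = broadcast - 1
Range: 197.232.128.1 to 197.232.135.254


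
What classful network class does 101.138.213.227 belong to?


First octet: 101
Binary: 01100101
0xxxxxxx -> Class A (1-126)
Class A, default mask 255.0.0.0 (/8)


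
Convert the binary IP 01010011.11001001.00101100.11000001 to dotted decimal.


01010011 = 83
11001001 = 201
00101100 = 44
11000001 = 193
IP: 83.201.44.193


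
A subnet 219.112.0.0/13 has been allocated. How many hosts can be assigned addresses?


Host bits = 32 - 13 = 19
Total addresses = 2^19 = 524288
Usable = total - 2 (network and broadcast)
Usable hosts: 524286


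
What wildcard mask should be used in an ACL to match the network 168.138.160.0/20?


Subnet mask: 255.255.240.0
Wildcard = 255.255.255.255 - subnet mask
255 - 255 = 0
255 - 255 = 0
255 - 240 = 15
255 - 0 = 255
Wildcard: 0.0.15.255


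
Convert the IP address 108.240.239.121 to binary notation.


108 = 01101100
240 = 11110000
239 = 11101111
121 = 01111001
Binary: 01101100.11110000.11101111.01111001


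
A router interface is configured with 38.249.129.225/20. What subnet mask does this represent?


/20 means 20 network bits, 12 host bits
Binary: 11111111111111111111000000000000
Mask: 255.255.240.0


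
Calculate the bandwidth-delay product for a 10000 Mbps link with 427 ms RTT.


BDP = bandwidth * RTT
= 10000 Mbps * 427 ms
= 10000 * 1e6 * 427 / 1000 bits
= 4270000000 bits
= 533750000 bytes
= 521240.2344 KB
BDP = 4270000000 bits (533750000 bytes)


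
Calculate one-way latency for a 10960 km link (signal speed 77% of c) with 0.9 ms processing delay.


Speed = 0.77 * 3e5 km/s = 231000 km/s
Propagation delay = 10960 / 231000 = 0.0474 s = 47.4459 ms
Processing delay = 0.9 ms
Total one-way latency = 48.3459 ms


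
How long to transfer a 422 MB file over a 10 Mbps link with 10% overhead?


Effective throughput = 10 * (1 - 10/100) = 9 Mbps
File size in Mb = 422 * 8 = 3376 Mb
Time = 3376 / 9
Time = 375.1111 seconds


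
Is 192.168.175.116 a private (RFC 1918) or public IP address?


RFC 1918 private ranges:
  10.0.0.0/8 (10.0.0.0 - 10.255.255.255)
  172.16.0.0/12 (172.16.0.0 - 172.31.255.255)
  192.168.0.0/16 (192.168.0.0 - 192.168.255.255)
Private (in 192.168.0.0/16)


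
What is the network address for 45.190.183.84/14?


IP:   00101101.10111110.10110111.01010100
Mask: 11111111.11111100.00000000.00000000
AND operation:
Net:  00101101.10111100.00000000.00000000
Network: 45.188.0.0/14


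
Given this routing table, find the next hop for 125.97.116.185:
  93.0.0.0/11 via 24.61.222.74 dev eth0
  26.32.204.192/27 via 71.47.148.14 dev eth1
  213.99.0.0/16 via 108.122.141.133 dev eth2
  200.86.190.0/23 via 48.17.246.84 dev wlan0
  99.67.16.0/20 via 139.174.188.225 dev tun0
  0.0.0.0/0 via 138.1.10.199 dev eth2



Longest prefix match for 125.97.116.185:
  /11 93.0.0.0: no
  /27 26.32.204.192: no
  /16 213.99.0.0: no
  /23 200.86.190.0: no
  /20 99.67.16.0: no
  /0 0.0.0.0: MATCH
Selected: next-hop 138.1.10.199 via eth2 (matched /0)


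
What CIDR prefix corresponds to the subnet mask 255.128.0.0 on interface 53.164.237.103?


Binary: 11111111.10000000.00000000.00000000
Count leading 1s
Prefix: /9


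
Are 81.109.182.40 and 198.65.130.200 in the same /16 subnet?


Mask: 255.255.0.0
81.109.182.40 AND mask = 81.109.0.0
198.65.130.200 AND mask = 198.65.0.0
No, different subnets (81.109.0.0 vs 198.65.0.0)


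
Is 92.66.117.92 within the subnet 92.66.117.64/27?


Subnet network: 92.66.117.64
Test IP AND mask: 92.66.117.64
Yes, 92.66.117.92 is in 92.66.117.64/27


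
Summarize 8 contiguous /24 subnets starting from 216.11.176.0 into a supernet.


Original prefix: /24
Number of subnets: 8 = 2^3
New prefix = 24 - 3 = 21
Supernet: 216.11.176.0/21


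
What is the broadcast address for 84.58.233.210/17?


Network: 84.58.128.0/17
Host bits = 15
Set all host bits to 1:
Broadcast: 84.58.255.255


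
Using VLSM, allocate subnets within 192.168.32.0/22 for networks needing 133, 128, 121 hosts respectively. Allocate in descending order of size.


133 hosts -> /24 (254 usable): 192.168.32.0/24
128 hosts -> /24 (254 usable): 192.168.33.0/24
121 hosts -> /25 (126 usable): 192.168.34.0/25
Allocation: 192.168.32.0/24 (133 hosts, 254 usable); 192.168.33.0/24 (128 hosts, 254 usable); 192.168.34.0/25 (121 hosts, 126 usable)


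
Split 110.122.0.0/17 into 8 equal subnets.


New prefix = 17 + 3 = 20
Each subnet has 4096 addresses
  110.122.0.0/20
  110.122.16.0/20
  110.122.32.0/20
  110.122.48.0/20
  110.122.64.0/20
  110.122.80.0/20
  110.122.96.0/20
  110.122.112.0/20
Subnets: 110.122.0.0/20, 110.122.16.0/20, 110.122.32.0/20, 110.122.48.0/20, 110.122.64.0/20, 110.122.80.0/20, 110.122.96.0/20, 110.122.112.0/20


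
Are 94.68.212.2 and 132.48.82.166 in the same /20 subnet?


Mask: 255.255.240.0
94.68.212.2 AND mask = 94.68.208.0
132.48.82.166 AND mask = 132.48.80.0
No, different subnets (94.68.208.0 vs 132.48.80.0)


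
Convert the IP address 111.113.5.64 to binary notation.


111 = 01101111
113 = 01110001
5 = 00000101
64 = 01000000
Binary: 01101111.01110001.00000101.01000000


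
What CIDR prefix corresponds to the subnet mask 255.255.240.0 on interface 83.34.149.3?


Binary: 11111111.11111111.11110000.00000000
Count leading 1s
Prefix: /20


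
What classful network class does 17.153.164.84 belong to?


First octet: 17
Binary: 00010001
0xxxxxxx -> Class A (1-126)
Class A, default mask 255.0.0.0 (/8)


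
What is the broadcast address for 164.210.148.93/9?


Network: 164.128.0.0/9
Host bits = 23
Set all host bits to 1:
Broadcast: 164.255.255.255


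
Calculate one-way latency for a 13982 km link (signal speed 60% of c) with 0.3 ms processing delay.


Speed = 0.6 * 3e5 km/s = 180000 km/s
Propagation delay = 13982 / 180000 = 0.0777 s = 77.6778 ms
Processing delay = 0.3 ms
Total one-way latency = 77.9778 ms


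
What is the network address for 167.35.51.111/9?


IP:   10100111.00100011.00110011.01101111
Mask: 11111111.10000000.00000000.00000000
AND operation:
Net:  10100111.00000000.00000000.00000000
Network: 167.0.0.0/9


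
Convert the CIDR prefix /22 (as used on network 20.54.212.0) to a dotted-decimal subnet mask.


/22 means 22 network bits, 10 host bits
Binary: 11111111111111111111110000000000
Mask: 255.255.252.0


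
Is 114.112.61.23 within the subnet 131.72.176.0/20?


Subnet network: 131.72.176.0
Test IP AND mask: 114.112.48.0
No, 114.112.61.23 is not in 131.72.176.0/20


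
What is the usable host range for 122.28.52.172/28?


Network: 122.28.52.160
Broadcast: 122.28.52.175
First usable = network + 1
Last usable = broadcast - 1
Range: 122.28.52.161 to 122.28.52.174


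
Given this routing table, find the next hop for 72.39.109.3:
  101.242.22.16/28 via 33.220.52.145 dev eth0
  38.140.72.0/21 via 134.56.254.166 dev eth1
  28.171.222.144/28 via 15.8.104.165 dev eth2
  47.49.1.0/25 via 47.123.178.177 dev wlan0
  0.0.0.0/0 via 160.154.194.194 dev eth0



Longest prefix match for 72.39.109.3:
  /28 101.242.22.16: no
  /21 38.140.72.0: no
  /28 28.171.222.144: no
  /25 47.49.1.0: no
  /0 0.0.0.0: MATCH
Selected: next-hop 160.154.194.194 via eth0 (matched /0)


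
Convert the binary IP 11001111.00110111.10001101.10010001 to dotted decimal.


11001111 = 207
00110111 = 55
10001101 = 141
10010001 = 145
IP: 207.55.141.145


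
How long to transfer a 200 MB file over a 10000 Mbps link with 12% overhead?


Effective throughput = 10000 * (1 - 12/100) = 8800 Mbps
File size in Mb = 200 * 8 = 1600 Mb
Time = 1600 / 8800
Time = 0.1818 seconds


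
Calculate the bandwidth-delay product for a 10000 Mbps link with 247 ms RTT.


BDP = bandwidth * RTT
= 10000 Mbps * 247 ms
= 10000 * 1e6 * 247 / 1000 bits
= 2470000000 bits
= 308750000 bytes
= 301513.6719 KB
BDP = 2470000000 bits (308750000 bytes)


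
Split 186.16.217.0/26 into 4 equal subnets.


New prefix = 26 + 2 = 28
Each subnet has 16 addresses
  186.16.217.0/28
  186.16.217.16/28
  186.16.217.32/28
  186.16.217.48/28
Subnets: 186.16.217.0/28, 186.16.217.16/28, 186.16.217.32/28, 186.16.217.48/28


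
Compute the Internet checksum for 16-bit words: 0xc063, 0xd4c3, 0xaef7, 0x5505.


Sum all words (with carry folding):
+ 0xc063 = 0xc063
+ 0xd4c3 = 0x9527
+ 0xaef7 = 0x441f
+ 0x5505 = 0x9924
One's complement: ~0x9924
Checksum = 0x66db


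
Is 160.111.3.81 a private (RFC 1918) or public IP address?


RFC 1918 private ranges:
  10.0.0.0/8 (10.0.0.0 - 10.255.255.255)
  172.16.0.0/12 (172.16.0.0 - 172.31.255.255)
  192.168.0.0/16 (192.168.0.0 - 192.168.255.255)
Public (not in any RFC 1918 range)


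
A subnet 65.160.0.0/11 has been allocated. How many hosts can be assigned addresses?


Host bits = 32 - 11 = 21
Total addresses = 2^21 = 2097152
Usable = total - 2 (network and broadcast)
Usable hosts: 2097150


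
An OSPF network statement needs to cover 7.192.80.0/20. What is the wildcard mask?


Subnet mask: 255.255.240.0
Wildcard = 255.255.255.255 - subnet mask
255 - 255 = 0
255 - 255 = 0
255 - 240 = 15
255 - 0 = 255
Wildcard: 0.0.15.255


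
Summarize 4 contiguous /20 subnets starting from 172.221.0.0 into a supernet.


Original prefix: /20
Number of subnets: 4 = 2^2
New prefix = 20 - 2 = 18
Supernet: 172.221.0.0/18


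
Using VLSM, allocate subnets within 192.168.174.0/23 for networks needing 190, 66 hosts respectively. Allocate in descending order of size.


190 hosts -> /24 (254 usable): 192.168.174.0/24
66 hosts -> /25 (126 usable): 192.168.175.0/25
Allocation: 192.168.174.0/24 (190 hosts, 254 usable); 192.168.175.0/25 (66 hosts, 126 usable)


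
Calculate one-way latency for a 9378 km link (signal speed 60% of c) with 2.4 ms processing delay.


Speed = 0.6 * 3e5 km/s = 180000 km/s
Propagation delay = 9378 / 180000 = 0.0521 s = 52.1 ms
Processing delay = 2.4 ms
Total one-way latency = 54.5 ms


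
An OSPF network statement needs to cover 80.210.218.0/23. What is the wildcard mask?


Subnet mask: 255.255.254.0
Wildcard = 255.255.255.255 - subnet mask
255 - 255 = 0
255 - 255 = 0
255 - 254 = 1
255 - 0 = 255
Wildcard: 0.0.1.255


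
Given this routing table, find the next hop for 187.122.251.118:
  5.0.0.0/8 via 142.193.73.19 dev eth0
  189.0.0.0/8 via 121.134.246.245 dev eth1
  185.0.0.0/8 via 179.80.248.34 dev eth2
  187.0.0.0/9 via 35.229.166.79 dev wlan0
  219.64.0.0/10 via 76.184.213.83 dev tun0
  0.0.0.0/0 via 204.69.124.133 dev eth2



Longest prefix match for 187.122.251.118:
  /8 5.0.0.0: no
  /8 189.0.0.0: no
  /8 185.0.0.0: no
  /9 187.0.0.0: MATCH
  /10 219.64.0.0: no
  /0 0.0.0.0: MATCH
Selected: next-hop 35.229.166.79 via wlan0 (matched /9)


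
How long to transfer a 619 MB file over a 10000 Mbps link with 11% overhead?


Effective throughput = 10000 * (1 - 11/100) = 8900 Mbps
File size in Mb = 619 * 8 = 4952 Mb
Time = 4952 / 8900
Time = 0.5564 seconds


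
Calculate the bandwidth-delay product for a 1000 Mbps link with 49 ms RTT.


BDP = bandwidth * RTT
= 1000 Mbps * 49 ms
= 1000 * 1e6 * 49 / 1000 bits
= 49000000 bits
= 6125000 bytes
= 5981.4453 KB
BDP = 49000000 bits (6125000 bytes)


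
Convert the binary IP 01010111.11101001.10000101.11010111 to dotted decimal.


01010111 = 87
11101001 = 233
10000101 = 133
11010111 = 215
IP: 87.233.133.215


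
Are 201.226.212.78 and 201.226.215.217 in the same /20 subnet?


Mask: 255.255.240.0
201.226.212.78 AND mask = 201.226.208.0
201.226.215.217 AND mask = 201.226.208.0
Yes, same subnet (201.226.208.0)


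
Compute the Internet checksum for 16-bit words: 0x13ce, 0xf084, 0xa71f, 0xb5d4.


Sum all words (with carry folding):
+ 0x13ce = 0x13ce
+ 0xf084 = 0x0453
+ 0xa71f = 0xab72
+ 0xb5d4 = 0x6147
One's complement: ~0x6147
Checksum = 0x9eb8


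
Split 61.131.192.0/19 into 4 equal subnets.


New prefix = 19 + 2 = 21
Each subnet has 2048 addresses
  61.131.192.0/21
  61.131.200.0/21
  61.131.208.0/21
  61.131.216.0/21
Subnets: 61.131.192.0/21, 61.131.200.0/21, 61.131.208.0/21, 61.131.216.0/21


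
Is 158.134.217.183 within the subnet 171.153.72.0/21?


Subnet network: 171.153.72.0
Test IP AND mask: 158.134.216.0
No, 158.134.217.183 is not in 171.153.72.0/21


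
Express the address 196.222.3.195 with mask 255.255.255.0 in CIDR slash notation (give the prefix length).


Binary: 11111111.11111111.11111111.00000000
Count leading 1s
Prefix: /24


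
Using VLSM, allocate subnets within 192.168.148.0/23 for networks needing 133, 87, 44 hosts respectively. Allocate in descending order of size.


133 hosts -> /24 (254 usable): 192.168.148.0/24
87 hosts -> /25 (126 usable): 192.168.149.0/25
44 hosts -> /26 (62 usable): 192.168.149.128/26
Allocation: 192.168.148.0/24 (133 hosts, 254 usable); 192.168.149.0/25 (87 hosts, 126 usable); 192.168.149.128/26 (44 hosts, 62 usable)


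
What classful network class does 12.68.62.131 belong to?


First octet: 12
Binary: 00001100
0xxxxxxx -> Class A (1-126)
Class A, default mask 255.0.0.0 (/8)


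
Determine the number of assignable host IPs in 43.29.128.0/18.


Host bits = 32 - 18 = 14
Total addresses = 2^14 = 16384
Usable = total - 2 (network and broadcast)
Usable hosts: 16382


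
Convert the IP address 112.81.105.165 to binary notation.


112 = 01110000
81 = 01010001
105 = 01101001
165 = 10100101
Binary: 01110000.01010001.01101001.10100101


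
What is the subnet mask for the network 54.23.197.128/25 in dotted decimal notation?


/25 means 25 network bits, 7 host bits
Binary: 11111111111111111111111110000000
Mask: 255.255.255.128


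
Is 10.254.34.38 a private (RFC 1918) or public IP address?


RFC 1918 private ranges:
  10.0.0.0/8 (10.0.0.0 - 10.255.255.255)
  172.16.0.0/12 (172.16.0.0 - 172.31.255.255)
  192.168.0.0/16 (192.168.0.0 - 192.168.255.255)
Private (in 10.0.0.0/8)


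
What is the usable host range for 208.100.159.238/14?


Network: 208.100.0.0
Broadcast: 208.103.255.255
First usable = network + 1
Last usable = broadcast - 1
Range: 208.100.0.1 to 208.103.255.254


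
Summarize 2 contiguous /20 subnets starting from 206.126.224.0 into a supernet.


Original prefix: /20
Number of subnets: 2 = 2^1
New prefix = 20 - 1 = 19
Supernet: 206.126.224.0/19


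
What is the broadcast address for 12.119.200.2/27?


Network: 12.119.200.0/27
Host bits = 5
Set all host bits to 1:
Broadcast: 12.119.200.31


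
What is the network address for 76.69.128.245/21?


IP:   01001100.01000101.10000000.11110101
Mask: 11111111.11111111.11111000.00000000
AND operation:
Net:  01001100.01000101.10000000.00000000
Network: 76.69.128.0/21


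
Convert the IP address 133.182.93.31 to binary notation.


133 = 10000101
182 = 10110110
93 = 01011101
31 = 00011111
Binary: 10000101.10110110.01011101.00011111


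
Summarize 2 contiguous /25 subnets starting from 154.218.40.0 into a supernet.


Original prefix: /25
Number of subnets: 2 = 2^1
New prefix = 25 - 1 = 24
Supernet: 154.218.40.0/24


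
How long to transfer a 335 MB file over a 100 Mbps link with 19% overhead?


Effective throughput = 100 * (1 - 19/100) = 81 Mbps
File size in Mb = 335 * 8 = 2680 Mb
Time = 2680 / 81
Time = 33.0864 seconds


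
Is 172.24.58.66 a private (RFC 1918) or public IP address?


RFC 1918 private ranges:
  10.0.0.0/8 (10.0.0.0 - 10.255.255.255)
  172.16.0.0/12 (172.16.0.0 - 172.31.255.255)
  192.168.0.0/16 (192.168.0.0 - 192.168.255.255)
Private (in 172.16.0.0/12)


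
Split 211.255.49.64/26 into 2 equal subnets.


New prefix = 26 + 1 = 27
Each subnet has 32 addresses
  211.255.49.64/27
  211.255.49.96/27
Subnets: 211.255.49.64/27, 211.255.49.96/27


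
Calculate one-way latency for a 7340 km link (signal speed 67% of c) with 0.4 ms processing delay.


Speed = 0.67 * 3e5 km/s = 201000 km/s
Propagation delay = 7340 / 201000 = 0.0365 s = 36.5174 ms
Processing delay = 0.4 ms
Total one-way latency = 36.9174 ms


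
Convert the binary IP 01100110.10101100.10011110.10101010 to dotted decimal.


01100110 = 102
10101100 = 172
10011110 = 158
10101010 = 170
IP: 102.172.158.170


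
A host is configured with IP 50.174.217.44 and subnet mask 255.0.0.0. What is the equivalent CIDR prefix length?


Binary: 11111111.00000000.00000000.00000000
Count leading 1s
Prefix: /8


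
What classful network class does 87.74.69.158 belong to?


First octet: 87
Binary: 01010111
0xxxxxxx -> Class A (1-126)
Class A, default mask 255.0.0.0 (/8)


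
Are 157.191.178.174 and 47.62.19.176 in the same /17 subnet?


Mask: 255.255.128.0
157.191.178.174 AND mask = 157.191.128.0
47.62.19.176 AND mask = 47.62.0.0
No, different subnets (157.191.128.0 vs 47.62.0.0)


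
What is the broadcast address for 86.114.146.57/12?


Network: 86.112.0.0/12
Host bits = 20
Set all host bits to 1:
Broadcast: 86.127.255.255


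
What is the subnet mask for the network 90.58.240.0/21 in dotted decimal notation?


/21 means 21 network bits, 11 host bits
Binary: 11111111111111111111100000000000
Mask: 255.255.248.0


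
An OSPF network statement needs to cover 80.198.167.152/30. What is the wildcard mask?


Subnet mask: 255.255.255.252
Wildcard = 255.255.255.255 - subnet mask
255 - 255 = 0
255 - 255 = 0
255 - 255 = 0
255 - 252 = 3
Wildcard: 0.0.0.3


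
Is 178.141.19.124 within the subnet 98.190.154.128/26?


Subnet network: 98.190.154.128
Test IP AND mask: 178.141.19.64
No, 178.141.19.124 is not in 98.190.154.128/26


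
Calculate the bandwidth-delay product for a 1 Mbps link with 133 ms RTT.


BDP = bandwidth * RTT
= 1 Mbps * 133 ms
= 1 * 1e6 * 133 / 1000 bits
= 133000 bits
= 16625 bytes
= 16.2354 KB
BDP = 133000 bits (16625 bytes)


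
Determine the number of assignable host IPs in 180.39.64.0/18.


Host bits = 32 - 18 = 14
Total addresses = 2^14 = 16384
Usable = total - 2 (network and broadcast)
Usable hosts: 16382


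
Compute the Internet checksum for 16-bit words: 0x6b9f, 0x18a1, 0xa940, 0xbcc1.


Sum all words (with carry folding):
+ 0x6b9f = 0x6b9f
+ 0x18a1 = 0x8440
+ 0xa940 = 0x2d81
+ 0xbcc1 = 0xea42
One's complement: ~0xea42
Checksum = 0x15bd


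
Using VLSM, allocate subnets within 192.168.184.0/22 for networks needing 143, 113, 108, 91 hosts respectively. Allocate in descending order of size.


143 hosts -> /24 (254 usable): 192.168.184.0/24
113 hosts -> /25 (126 usable): 192.168.185.0/25
108 hosts -> /25 (126 usable): 192.168.185.128/25
91 hosts -> /25 (126 usable): 192.168.186.0/25
Allocation: 192.168.184.0/24 (143 hosts, 254 usable); 192.168.185.0/25 (113 hosts, 126 usable); 192.168.185.128/25 (108 hosts, 126 usable); 192.168.186.0/25 (91 hosts, 126 usable)


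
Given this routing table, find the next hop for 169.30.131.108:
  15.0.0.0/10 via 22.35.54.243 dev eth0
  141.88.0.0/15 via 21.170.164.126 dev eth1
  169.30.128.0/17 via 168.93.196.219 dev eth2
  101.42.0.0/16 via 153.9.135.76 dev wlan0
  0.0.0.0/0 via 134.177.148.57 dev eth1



Longest prefix match for 169.30.131.108:
  /10 15.0.0.0: no
  /15 141.88.0.0: no
  /17 169.30.128.0: MATCH
  /16 101.42.0.0: no
  /0 0.0.0.0: MATCH
Selected: next-hop 168.93.196.219 via eth2 (matched /17)


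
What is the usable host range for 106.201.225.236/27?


Network: 106.201.225.224
Broadcast: 106.201.225.255
First usable = network + 1
Last usable = broadcast - 1
Range: 106.201.225.225 to 106.201.225.254


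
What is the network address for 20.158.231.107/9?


IP:   00010100.10011110.11100111.01101011
Mask: 11111111.10000000.00000000.00000000
AND operation:
Net:  00010100.10000000.00000000.00000000
Network: 20.128.0.0/9


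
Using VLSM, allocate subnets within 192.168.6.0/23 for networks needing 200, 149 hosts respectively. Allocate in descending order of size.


200 hosts -> /24 (254 usable): 192.168.6.0/24
149 hosts -> /24 (254 usable): 192.168.7.0/24
Allocation: 192.168.6.0/24 (200 hosts, 254 usable); 192.168.7.0/24 (149 hosts, 254 usable)


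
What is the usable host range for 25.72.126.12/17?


Network: 25.72.0.0
Broadcast: 25.72.127.255
First usable = network + 1
Last usable = broadcast - 1
Range: 25.72.0.1 to 25.72.127.254


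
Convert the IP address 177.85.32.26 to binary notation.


177 = 10110001
85 = 01010101
32 = 00100000
26 = 00011010
Binary: 10110001.01010101.00100000.00011010


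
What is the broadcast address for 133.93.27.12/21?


Network: 133.93.24.0/21
Host bits = 11
Set all host bits to 1:
Broadcast: 133.93.31.255


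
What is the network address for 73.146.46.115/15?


IP:   01001001.10010010.00101110.01110011
Mask: 11111111.11111110.00000000.00000000
AND operation:
Net:  01001001.10010010.00000000.00000000
Network: 73.146.0.0/15


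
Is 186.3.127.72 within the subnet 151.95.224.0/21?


Subnet network: 151.95.224.0
Test IP AND mask: 186.3.120.0
No, 186.3.127.72 is not in 151.95.224.0/21


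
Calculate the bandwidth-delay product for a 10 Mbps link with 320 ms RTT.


BDP = bandwidth * RTT
= 10 Mbps * 320 ms
= 10 * 1e6 * 320 / 1000 bits
= 3200000 bits
= 400000 bytes
= 390.625 KB
BDP = 3200000 bits (400000 bytes)


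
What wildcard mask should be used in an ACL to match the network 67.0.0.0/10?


Subnet mask: 255.192.0.0
Wildcard = 255.255.255.255 - subnet mask
255 - 255 = 0
255 - 192 = 63
255 - 0 = 255
255 - 0 = 255
Wildcard: 0.63.255.255


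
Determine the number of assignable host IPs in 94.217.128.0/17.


Host bits = 32 - 17 = 15
Total addresses = 2^15 = 32768
Usable = total - 2 (network and broadcast)
Usable hosts: 32766


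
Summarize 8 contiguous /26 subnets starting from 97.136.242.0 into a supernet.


Original prefix: /26
Number of subnets: 8 = 2^3
New prefix = 26 - 3 = 23
Supernet: 97.136.242.0/23


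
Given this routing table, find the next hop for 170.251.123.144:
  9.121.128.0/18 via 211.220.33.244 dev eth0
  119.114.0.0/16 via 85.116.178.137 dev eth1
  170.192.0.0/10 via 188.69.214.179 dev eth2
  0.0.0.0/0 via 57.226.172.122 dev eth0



Longest prefix match for 170.251.123.144:
  /18 9.121.128.0: no
  /16 119.114.0.0: no
  /10 170.192.0.0: MATCH
  /0 0.0.0.0: MATCH
Selected: next-hop 188.69.214.179 via eth2 (matched /10)


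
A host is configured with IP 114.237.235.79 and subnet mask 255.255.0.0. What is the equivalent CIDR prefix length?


Binary: 11111111.11111111.00000000.00000000
Count leading 1s
Prefix: /16


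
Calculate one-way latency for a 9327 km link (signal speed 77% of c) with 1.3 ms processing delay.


Speed = 0.77 * 3e5 km/s = 231000 km/s
Propagation delay = 9327 / 231000 = 0.0404 s = 40.3766 ms
Processing delay = 1.3 ms
Total one-way latency = 41.6766 ms


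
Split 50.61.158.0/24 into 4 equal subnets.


New prefix = 24 + 2 = 26
Each subnet has 64 addresses
  50.61.158.0/26
  50.61.158.64/26
  50.61.158.128/26
  50.61.158.192/26
Subnets: 50.61.158.0/26, 50.61.158.64/26, 50.61.158.128/26, 50.61.158.192/26


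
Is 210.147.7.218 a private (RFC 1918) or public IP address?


RFC 1918 private ranges:
  10.0.0.0/8 (10.0.0.0 - 10.255.255.255)
  172.16.0.0/12 (172.16.0.0 - 172.31.255.255)
  192.168.0.0/16 (192.168.0.0 - 192.168.255.255)
Public (not in any RFC 1918 range)


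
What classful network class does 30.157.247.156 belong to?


First octet: 30
Binary: 00011110
0xxxxxxx -> Class A (1-126)
Class A, default mask 255.0.0.0 (/8)


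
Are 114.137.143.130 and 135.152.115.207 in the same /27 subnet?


Mask: 255.255.255.224
114.137.143.130 AND mask = 114.137.143.128
135.152.115.207 AND mask = 135.152.115.192
No, different subnets (114.137.143.128 vs 135.152.115.192)


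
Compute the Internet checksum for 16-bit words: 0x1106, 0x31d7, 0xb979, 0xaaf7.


Sum all words (with carry folding):
+ 0x1106 = 0x1106
+ 0x31d7 = 0x42dd
+ 0xb979 = 0xfc56
+ 0xaaf7 = 0xa74e
One's complement: ~0xa74e
Checksum = 0x58b1


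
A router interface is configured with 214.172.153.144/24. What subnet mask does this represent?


/24 means 24 network bits, 8 host bits
Binary: 11111111111111111111111100000000
Mask: 255.255.255.0


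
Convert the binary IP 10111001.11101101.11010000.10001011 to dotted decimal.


10111001 = 185
11101101 = 237
11010000 = 208
10001011 = 139
IP: 185.237.208.139


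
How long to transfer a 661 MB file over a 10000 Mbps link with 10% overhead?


Effective throughput = 10000 * (1 - 10/100) = 9000 Mbps
File size in Mb = 661 * 8 = 5288 Mb
Time = 5288 / 9000
Time = 0.5876 seconds


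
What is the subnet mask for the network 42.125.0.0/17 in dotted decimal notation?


/17 means 17 network bits, 15 host bits
Binary: 11111111111111111000000000000000
Mask: 255.255.128.0


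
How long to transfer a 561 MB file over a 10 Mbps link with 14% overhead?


Effective throughput = 10 * (1 - 14/100) = 8.6 Mbps
File size in Mb = 561 * 8 = 4488 Mb
Time = 4488 / 8.6
Time = 521.8605 seconds


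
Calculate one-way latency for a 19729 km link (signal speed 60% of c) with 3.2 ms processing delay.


Speed = 0.6 * 3e5 km/s = 180000 km/s
Propagation delay = 19729 / 180000 = 0.1096 s = 109.6056 ms
Processing delay = 3.2 ms
Total one-way latency = 112.8056 ms


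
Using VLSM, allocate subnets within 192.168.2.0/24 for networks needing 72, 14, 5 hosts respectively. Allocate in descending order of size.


72 hosts -> /25 (126 usable): 192.168.2.0/25
14 hosts -> /28 (14 usable): 192.168.2.128/28
5 hosts -> /29 (6 usable): 192.168.2.144/29
Allocation: 192.168.2.0/25 (72 hosts, 126 usable); 192.168.2.128/28 (14 hosts, 14 usable); 192.168.2.144/29 (5 hosts, 6 usable)


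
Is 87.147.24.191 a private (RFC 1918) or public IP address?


RFC 1918 private ranges:
  10.0.0.0/8 (10.0.0.0 - 10.255.255.255)
  172.16.0.0/12 (172.16.0.0 - 172.31.255.255)
  192.168.0.0/16 (192.168.0.0 - 192.168.255.255)
Public (not in any RFC 1918 range)


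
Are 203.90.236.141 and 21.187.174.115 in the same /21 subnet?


Mask: 255.255.248.0
203.90.236.141 AND mask = 203.90.232.0
21.187.174.115 AND mask = 21.187.168.0
No, different subnets (203.90.232.0 vs 21.187.168.0)


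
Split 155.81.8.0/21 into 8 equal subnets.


New prefix = 21 + 3 = 24
Each subnet has 256 addresses
  155.81.8.0/24
  155.81.9.0/24
  155.81.10.0/24
  155.81.11.0/24
  155.81.12.0/24
  155.81.13.0/24
  155.81.14.0/24
  155.81.15.0/24
Subnets: 155.81.8.0/24, 155.81.9.0/24, 155.81.10.0/24, 155.81.11.0/24, 155.81.12.0/24, 155.81.13.0/24, 155.81.14.0/24, 155.81.15.0/24


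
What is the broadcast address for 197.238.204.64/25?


Network: 197.238.204.0/25
Host bits = 7
Set all host bits to 1:
Broadcast: 197.238.204.127


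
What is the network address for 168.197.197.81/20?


IP:   10101000.11000101.11000101.01010001
Mask: 11111111.11111111.11110000.00000000
AND operation:
Net:  10101000.11000101.11000000.00000000
Network: 168.197.192.0/20


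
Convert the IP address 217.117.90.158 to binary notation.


217 = 11011001
117 = 01110101
90 = 01011010
158 = 10011110
Binary: 11011001.01110101.01011010.10011110


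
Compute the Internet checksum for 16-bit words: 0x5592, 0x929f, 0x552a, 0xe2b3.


Sum all words (with carry folding):
+ 0x5592 = 0x5592
+ 0x929f = 0xe831
+ 0x552a = 0x3d5c
+ 0xe2b3 = 0x2010
One's complement: ~0x2010
Checksum = 0xdfef


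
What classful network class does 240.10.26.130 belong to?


First octet: 240
Binary: 11110000
1111xxxx -> Class E (240-255)
Class E (reserved), default mask N/A


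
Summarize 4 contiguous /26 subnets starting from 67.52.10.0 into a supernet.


Original prefix: /26
Number of subnets: 4 = 2^2
New prefix = 26 - 2 = 24
Supernet: 67.52.10.0/24


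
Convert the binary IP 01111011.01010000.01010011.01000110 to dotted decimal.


01111011 = 123
01010000 = 80
01010011 = 83
01000110 = 70
IP: 123.80.83.70


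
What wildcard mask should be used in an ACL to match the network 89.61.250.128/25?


Subnet mask: 255.255.255.128
Wildcard = 255.255.255.255 - subnet mask
255 - 255 = 0
255 - 255 = 0
255 - 255 = 0
255 - 128 = 127
Wildcard: 0.0.0.127


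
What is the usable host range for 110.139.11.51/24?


Network: 110.139.11.0
Broadcast: 110.139.11.255
First usable = network + 1
Last usable = broadcast - 1
Range: 110.139.11.1 to 110.139.11.254


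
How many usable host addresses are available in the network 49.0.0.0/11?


Host bits = 32 - 11 = 21
Total addresses = 2^21 = 2097152
Usable = total - 2 (network and broadcast)
Usable hosts: 2097150


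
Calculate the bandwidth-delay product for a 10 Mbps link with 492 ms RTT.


BDP = bandwidth * RTT
= 10 Mbps * 492 ms
= 10 * 1e6 * 492 / 1000 bits
= 4920000 bits
= 615000 bytes
= 600.5859 KB
BDP = 4920000 bits (615000 bytes)


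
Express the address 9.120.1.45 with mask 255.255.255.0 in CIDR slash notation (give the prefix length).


Binary: 11111111.11111111.11111111.00000000
Count leading 1s
Prefix: /24


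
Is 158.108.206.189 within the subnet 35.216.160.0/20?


Subnet network: 35.216.160.0
Test IP AND mask: 158.108.192.0
No, 158.108.206.189 is not in 35.216.160.0/20


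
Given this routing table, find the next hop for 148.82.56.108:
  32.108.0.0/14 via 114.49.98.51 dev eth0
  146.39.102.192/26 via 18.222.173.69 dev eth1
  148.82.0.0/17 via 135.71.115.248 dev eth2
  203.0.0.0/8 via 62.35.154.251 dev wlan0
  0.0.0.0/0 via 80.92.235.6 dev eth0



Longest prefix match for 148.82.56.108:
  /14 32.108.0.0: no
  /26 146.39.102.192: no
  /17 148.82.0.0: MATCH
  /8 203.0.0.0: no
  /0 0.0.0.0: MATCH
Selected: next-hop 135.71.115.248 via eth2 (matched /17)


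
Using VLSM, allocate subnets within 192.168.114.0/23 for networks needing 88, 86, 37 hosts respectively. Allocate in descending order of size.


88 hosts -> /25 (126 usable): 192.168.114.0/25
86 hosts -> /25 (126 usable): 192.168.114.128/25
37 hosts -> /26 (62 usable): 192.168.115.0/26
Allocation: 192.168.114.0/25 (88 hosts, 126 usable); 192.168.114.128/25 (86 hosts, 126 usable); 192.168.115.0/26 (37 hosts, 62 usable)
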